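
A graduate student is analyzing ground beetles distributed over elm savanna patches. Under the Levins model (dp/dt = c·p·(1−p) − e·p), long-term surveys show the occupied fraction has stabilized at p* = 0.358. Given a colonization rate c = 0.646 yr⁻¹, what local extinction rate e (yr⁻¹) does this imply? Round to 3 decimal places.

0.415

At equilibrium c(1−p*) = e.
e = 0.646 × (1 − 0.358) = 0.646 × 0.6420 = 0.4147.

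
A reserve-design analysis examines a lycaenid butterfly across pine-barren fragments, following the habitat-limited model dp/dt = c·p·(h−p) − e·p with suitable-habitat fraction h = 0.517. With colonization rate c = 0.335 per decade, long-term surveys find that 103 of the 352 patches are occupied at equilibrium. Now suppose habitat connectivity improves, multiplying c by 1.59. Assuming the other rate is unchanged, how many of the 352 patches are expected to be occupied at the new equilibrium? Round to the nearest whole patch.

132

Observed p* = 103/352 = 0.29261.
Balance c(h−p*) = e gives e = 0.335×(0.517 − 0.29261) = 0.07517.
New p* = 0.517 − e/c = 0.517 − 0.07517/0.53265 = 0.37588.
Expected occupied = 352 × 0.37588 = 132.31 ≈ 132.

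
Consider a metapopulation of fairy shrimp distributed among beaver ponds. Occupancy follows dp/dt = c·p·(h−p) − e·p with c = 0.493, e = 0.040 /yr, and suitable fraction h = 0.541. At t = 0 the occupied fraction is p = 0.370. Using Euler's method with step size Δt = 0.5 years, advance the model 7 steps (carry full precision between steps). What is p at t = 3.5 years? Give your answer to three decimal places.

0.416

Update rule: p ← p + [c·p·(h−p) − e·p]·Δt with Δt = 0.5.
  1  |  dp/dt·Δt = +0.008196  |  p_1 = 0.378196
  2  |  dp/dt·Δt = +0.007614  |  p_2 = 0.385810
  3  |  dp/dt·Δt = +0.007043  |  p_3 = 0.392852
  4  |  dp/dt·Δt = +0.006489  |  p_4 = 0.399342
  5  |  dp/dt·Δt = +0.005958  |  p_5 = 0.405299
  6  |  dp/dt·Δt = +0.005451  |  p_6 = 0.410751
  7  |  dp/dt·Δt = +0.004973  |  p_7 = 0.415723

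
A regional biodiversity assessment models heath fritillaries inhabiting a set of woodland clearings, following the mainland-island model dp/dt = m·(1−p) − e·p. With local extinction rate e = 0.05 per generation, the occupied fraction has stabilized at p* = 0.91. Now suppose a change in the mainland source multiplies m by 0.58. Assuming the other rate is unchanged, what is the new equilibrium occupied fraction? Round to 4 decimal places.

0.8543

Balance m(1−p*) = e·p* gives m = e·p*/(1−p*) = 0.05×0.91000/0.09000 = 0.50556.
New p* = m/(m+e) = 0.29322/(0.29322+0.05000) = 0.85432.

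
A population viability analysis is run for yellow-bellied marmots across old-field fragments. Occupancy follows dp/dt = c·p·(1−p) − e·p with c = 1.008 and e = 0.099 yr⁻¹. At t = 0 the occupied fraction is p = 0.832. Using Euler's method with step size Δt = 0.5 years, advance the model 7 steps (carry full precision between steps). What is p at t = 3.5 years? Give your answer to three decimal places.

Update rule: p ← p + [c·p·(1−p) − e·p]·Δt with Δt = 0.5.
step 1: Δp = +0.02926, p = 0.86126
step 2: Δp = +0.01759, p = 0.87885
step 3: Δp = +0.01016, p = 0.88901
step 4: Δp = +0.00572, p = 0.89473
step 5: Δp = +0.00318, p = 0.89791
step 6: Δp = +0.00175, p = 0.89967
step 7: Δp = +0.00096, p = 0.90063

0.901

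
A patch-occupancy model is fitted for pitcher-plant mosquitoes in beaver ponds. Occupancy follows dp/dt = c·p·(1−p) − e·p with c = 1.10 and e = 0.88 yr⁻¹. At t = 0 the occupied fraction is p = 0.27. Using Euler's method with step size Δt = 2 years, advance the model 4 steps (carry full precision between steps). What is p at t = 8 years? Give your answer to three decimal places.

0.204

Update rule: p ← p + [c·p·(1−p) − e·p]·Δt with Δt = 2.
  1  |  dp/dt·Δt = -0.041580  |  p_1 = 0.228420
  2  |  dp/dt·Δt = -0.014282  |  p_2 = 0.214138
  3  |  dp/dt·Δt = -0.006661  |  p_3 = 0.207478
  4  |  dp/dt·Δt = -0.003413  |  p_4 = 0.204064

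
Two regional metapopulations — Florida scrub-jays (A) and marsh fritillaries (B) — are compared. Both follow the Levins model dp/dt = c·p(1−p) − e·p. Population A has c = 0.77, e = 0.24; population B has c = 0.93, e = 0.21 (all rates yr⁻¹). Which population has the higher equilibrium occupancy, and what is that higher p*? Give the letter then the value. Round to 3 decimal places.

A: p*_A = 1 − 0.24/0.77 = 0.6883.
B: p*_B = 1 − 0.21/0.93 = 0.7742.
B is higher at 0.7742.

B, 0.774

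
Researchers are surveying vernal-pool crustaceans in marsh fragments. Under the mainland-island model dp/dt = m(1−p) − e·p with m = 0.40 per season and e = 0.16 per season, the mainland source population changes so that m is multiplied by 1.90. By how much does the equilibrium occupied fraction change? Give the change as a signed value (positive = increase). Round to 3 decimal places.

0.112

Before: p* = 0.40/(0.40+0.16) = 0.7143.
After: m = 0.76, e = 0.16; p* = 0.76/0.9200 = 0.8261.
Δp* = 0.8261 − 0.7143 = +0.1118.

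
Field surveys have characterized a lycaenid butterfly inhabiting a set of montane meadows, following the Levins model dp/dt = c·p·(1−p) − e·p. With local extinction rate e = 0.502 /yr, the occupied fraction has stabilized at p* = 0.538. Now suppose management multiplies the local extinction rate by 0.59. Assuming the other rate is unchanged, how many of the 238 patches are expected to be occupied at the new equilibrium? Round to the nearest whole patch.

173

Balance c(1−p*) = e gives c = e/(1 − 0.53800) = 0.502/0.46200 = 1.08658.
New p* = 1 − e/c = 1 − 0.29618/1.08658 = 0.72742.
Expected occupied = 238 × 0.72742 = 173.13 ≈ 173.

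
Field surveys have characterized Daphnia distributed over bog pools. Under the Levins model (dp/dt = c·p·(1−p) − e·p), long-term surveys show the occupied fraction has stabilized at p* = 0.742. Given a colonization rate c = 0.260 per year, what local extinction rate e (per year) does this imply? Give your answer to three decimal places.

0.067

At equilibrium c(1−p*) = e.
e = 0.260 × (1 − 0.742) = 0.260 × 0.2580 = 0.0671.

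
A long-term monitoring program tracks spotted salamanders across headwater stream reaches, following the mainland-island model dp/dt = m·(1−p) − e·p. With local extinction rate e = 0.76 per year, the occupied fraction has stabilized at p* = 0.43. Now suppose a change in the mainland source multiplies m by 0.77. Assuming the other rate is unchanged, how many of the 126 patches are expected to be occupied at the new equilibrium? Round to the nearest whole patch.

46

Balance m(1−p*) = e·p* gives m = e·p*/(1−p*) = 0.76×0.43000/0.57000 = 0.57333.
New p* = m/(m+e) = 0.44146/(0.44146+0.76000) = 0.36744.
Expected occupied = 126 × 0.36744 = 46.30 ≈ 46.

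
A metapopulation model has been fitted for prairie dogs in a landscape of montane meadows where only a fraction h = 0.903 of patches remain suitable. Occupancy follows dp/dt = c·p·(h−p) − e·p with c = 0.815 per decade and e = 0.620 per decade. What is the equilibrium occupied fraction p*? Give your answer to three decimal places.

Setting dp/dt = 0 and dividing by p* gives c·(h−p*) = e.
So p* = h − e/c = 0.903 − 0.620/0.815 = 0.903 − 0.7607 = 0.1423.

0.142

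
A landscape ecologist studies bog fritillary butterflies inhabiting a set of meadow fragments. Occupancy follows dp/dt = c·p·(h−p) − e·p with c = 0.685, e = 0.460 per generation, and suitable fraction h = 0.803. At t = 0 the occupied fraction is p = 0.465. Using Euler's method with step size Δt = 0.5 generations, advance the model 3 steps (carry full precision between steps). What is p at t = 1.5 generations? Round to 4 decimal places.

0.3416

Update rule: p ← p + [c·p·(h−p) − e·p]·Δt with Δt = 0.5.
p: 0.46500 → 0.41188  (Δp = -0.05312)
p: 0.41188 → 0.37232  (Δp = -0.03956)
p: 0.37232 → 0.34161  (Δp = -0.03071)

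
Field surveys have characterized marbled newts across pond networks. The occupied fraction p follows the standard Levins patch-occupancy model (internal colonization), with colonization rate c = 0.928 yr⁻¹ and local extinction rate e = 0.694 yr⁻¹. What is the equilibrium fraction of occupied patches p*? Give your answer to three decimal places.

0.252

Setting dp/dt = 0 and dividing through by p* gives c·(1−p*) = e.
So p* = 1 − e/c = 1 − 0.694/0.928 = 1 − 0.7478 = 0.2522.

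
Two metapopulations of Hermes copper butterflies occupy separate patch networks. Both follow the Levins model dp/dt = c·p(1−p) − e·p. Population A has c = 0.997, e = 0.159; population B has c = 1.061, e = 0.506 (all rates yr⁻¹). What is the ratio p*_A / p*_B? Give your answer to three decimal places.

1.607

A: p*_A = 1 − 0.159/0.997 = 0.8405.
B: p*_B = 1 − 0.506/1.061 = 0.5231.
p*_A / p*_B = 0.8405/0.5231 = 1.6068.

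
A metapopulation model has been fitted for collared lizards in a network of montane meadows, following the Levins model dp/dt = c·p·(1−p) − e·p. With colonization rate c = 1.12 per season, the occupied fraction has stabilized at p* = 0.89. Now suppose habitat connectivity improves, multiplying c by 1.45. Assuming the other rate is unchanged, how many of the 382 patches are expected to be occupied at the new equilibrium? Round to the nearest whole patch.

Balance c(1−p*) = e gives e = 1.12×(1 − 0.89000) = 0.12320.
New p* = 1 − e/c = 1 − 0.12320/1.62400 = 0.92414.
Expected occupied = 382 × 0.92414 = 353.02 ≈ 353.

353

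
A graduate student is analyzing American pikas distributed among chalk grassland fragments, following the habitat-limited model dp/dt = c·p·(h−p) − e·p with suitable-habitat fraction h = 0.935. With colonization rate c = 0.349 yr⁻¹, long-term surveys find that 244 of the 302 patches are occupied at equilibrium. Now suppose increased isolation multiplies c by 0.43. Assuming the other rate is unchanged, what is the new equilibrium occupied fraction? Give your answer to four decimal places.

Observed p* = 244/302 = 0.80795.
Balance c(h−p*) = e gives e = 0.349×(0.935 − 0.80795) = 0.04434.
New p* = 0.935 − e/c = 0.935 − 0.04434/0.15007 = 0.63954.

0.6395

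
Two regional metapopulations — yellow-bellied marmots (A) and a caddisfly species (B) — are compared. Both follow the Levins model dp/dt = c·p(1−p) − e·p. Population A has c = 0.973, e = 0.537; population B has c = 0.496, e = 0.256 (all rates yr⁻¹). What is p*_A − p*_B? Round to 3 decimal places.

A: p*_A = 1 − 0.537/0.973 = 0.4481.
B: p*_B = 1 − 0.256/0.496 = 0.4839.
p*_A − p*_B = 0.4481 − 0.4839 = -0.0358.

-0.036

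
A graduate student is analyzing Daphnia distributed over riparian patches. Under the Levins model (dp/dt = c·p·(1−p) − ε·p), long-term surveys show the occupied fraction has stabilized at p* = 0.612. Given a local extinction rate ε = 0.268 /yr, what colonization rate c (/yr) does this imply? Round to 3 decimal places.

At equilibrium c(1−p*) = ε, so c = ε/(1−p*).
c = 0.268/(1 − 0.612) = 0.268/0.3880 = 0.6907.

0.691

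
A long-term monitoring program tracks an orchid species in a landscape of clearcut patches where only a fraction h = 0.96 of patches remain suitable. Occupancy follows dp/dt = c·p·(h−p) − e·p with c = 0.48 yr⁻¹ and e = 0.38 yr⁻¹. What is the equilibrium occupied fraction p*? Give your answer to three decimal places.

Setting dp/dt = 0 and dividing by p* gives c·(h−p*) = e.
So p* = h − e/c = 0.96 − 0.38/0.48 = 0.96 − 0.7917 = 0.1683.

0.168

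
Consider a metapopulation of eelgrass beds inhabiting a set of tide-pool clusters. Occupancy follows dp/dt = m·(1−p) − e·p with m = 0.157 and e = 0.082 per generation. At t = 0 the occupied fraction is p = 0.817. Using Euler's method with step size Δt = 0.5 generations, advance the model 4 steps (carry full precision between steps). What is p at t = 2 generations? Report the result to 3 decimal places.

0.753

Update rule: p ← p + [m·(1−p) − e·p]·Δt with Δt = 0.5.
t = 0.5: p = 0.81700 + (-0.01913) = 0.79787
t = 1: p = 0.79787 + (-0.01685) = 0.78102
t = 1.5: p = 0.78102 + (-0.01483) = 0.76619
t = 2: p = 0.76619 + (-0.01306) = 0.75313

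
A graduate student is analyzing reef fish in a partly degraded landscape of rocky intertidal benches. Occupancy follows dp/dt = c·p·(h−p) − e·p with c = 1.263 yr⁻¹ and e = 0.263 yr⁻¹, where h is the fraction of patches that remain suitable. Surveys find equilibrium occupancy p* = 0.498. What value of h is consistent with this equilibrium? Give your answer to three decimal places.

At equilibrium c(h−p*) = e, so h = p* + e/c.
h = 0.498 + 0.263/1.263 = 0.498 + 0.2082 = 0.7062.

0.706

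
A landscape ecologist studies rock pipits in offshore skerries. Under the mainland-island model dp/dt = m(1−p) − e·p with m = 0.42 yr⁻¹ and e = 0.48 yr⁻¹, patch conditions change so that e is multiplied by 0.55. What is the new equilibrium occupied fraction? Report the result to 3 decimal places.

Before: p* = 0.42/(0.42+0.48) = 0.4667.
After: m = 0.42, e = 0.264; p* = 0.42/0.6840 = 0.6140.

0.614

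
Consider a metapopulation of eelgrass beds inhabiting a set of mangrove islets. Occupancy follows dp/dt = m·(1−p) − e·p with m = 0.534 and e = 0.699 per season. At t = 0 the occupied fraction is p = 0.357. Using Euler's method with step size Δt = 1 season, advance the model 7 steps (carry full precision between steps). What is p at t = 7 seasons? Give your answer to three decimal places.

0.433

Update rule: p ← p + [m·(1−p) − e·p]·Δt with Δt = 1.
step 1: Δp = +0.09382, p = 0.45082
step 2: Δp = -0.02186, p = 0.42896
step 3: Δp = +0.00509, p = 0.43405
step 4: Δp = -0.00119, p = 0.43287
step 5: Δp = +0.00028, p = 0.43314
step 6: Δp = -0.00006, p = 0.43308
step 7: Δp = +0.00002, p = 0.43309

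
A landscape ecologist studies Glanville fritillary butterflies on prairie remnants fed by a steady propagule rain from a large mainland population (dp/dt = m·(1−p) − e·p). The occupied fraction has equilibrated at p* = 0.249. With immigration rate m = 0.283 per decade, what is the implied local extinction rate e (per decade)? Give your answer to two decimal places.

At equilibrium m(1−p*) = e·p*, so e = m(1−p*)/p*.
e = 0.283 × 0.7510 / 0.249 = 0.8535.

0.85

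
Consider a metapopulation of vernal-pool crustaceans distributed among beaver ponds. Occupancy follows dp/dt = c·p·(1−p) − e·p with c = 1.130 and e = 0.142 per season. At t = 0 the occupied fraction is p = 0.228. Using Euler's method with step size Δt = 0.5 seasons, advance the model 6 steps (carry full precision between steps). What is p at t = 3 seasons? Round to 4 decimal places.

Update rule: p ← p + [c·p·(1−p) − e·p]·Δt with Δt = 0.5.
t = 0.5: p = 0.22800 + (+0.08326) = 0.31126
t = 1: p = 0.31126 + (+0.09902) = 0.41028
t = 1.5: p = 0.41028 + (+0.10757) = 0.51786
t = 2: p = 0.51786 + (+0.10430) = 0.62216
t = 2.5: p = 0.62216 + (+0.08865) = 0.71080
t = 3: p = 0.71080 + (+0.06568) = 0.77648

0.7765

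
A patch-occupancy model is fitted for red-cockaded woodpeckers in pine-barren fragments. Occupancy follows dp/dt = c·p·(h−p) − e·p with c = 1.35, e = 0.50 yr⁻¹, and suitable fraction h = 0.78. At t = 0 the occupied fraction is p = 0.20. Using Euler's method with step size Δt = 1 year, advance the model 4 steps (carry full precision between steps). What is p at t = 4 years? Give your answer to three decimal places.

0.379

Update rule: p ← p + [c·p·(h−p) − e·p]·Δt with Δt = 1.
step 1: Δp = +0.05660, p = 0.25660
step 2: Δp = +0.05301, p = 0.30961
step 3: Δp = +0.04181, p = 0.35142
step 4: Δp = +0.02762, p = 0.37903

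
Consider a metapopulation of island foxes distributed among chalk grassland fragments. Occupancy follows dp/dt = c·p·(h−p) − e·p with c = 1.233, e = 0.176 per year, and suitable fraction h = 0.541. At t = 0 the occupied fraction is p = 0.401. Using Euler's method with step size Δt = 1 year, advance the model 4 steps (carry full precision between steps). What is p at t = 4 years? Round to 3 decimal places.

0.398

Update rule: p ← p + [c·p·(h−p) − e·p]·Δt with Δt = 1.
t = 1: p = 0.40100 + (-0.00136) = 0.39964
t = 2: p = 0.39964 + (-0.00068) = 0.39896
t = 3: p = 0.39896 + (-0.00035) = 0.39862
t = 4: p = 0.39862 + (-0.00018) = 0.39844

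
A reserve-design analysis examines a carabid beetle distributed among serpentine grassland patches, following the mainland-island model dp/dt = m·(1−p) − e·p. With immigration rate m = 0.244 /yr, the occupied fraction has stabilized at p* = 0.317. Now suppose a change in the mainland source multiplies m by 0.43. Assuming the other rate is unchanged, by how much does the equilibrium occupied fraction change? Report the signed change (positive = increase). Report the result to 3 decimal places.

-0.151

Balance m(1−p*) = e·p* gives e = m(1−p*)/p* = 0.244×0.68300/0.31700 = 0.52572.
New p* = m/(m+e) = 0.10492/(0.10492+0.52572) = 0.16637.
Δp* = 0.16637 − 0.31700 = -0.15063.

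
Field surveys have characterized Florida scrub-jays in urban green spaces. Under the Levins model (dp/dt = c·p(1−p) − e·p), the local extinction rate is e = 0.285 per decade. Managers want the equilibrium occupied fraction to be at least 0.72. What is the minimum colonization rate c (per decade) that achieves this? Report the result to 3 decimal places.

1.018

p* = 1 − e/c ≥ 0.72 requires e/c ≤ 0.2800, i.e. c ≥ e/0.2800.
c_min = 0.285/0.2800 = 1.0179.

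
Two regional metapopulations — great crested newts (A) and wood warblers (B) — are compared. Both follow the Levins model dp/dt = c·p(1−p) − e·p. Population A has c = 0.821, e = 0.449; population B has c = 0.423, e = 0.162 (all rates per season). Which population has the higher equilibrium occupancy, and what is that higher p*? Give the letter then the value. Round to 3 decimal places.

A: p*_A = 1 − 0.449/0.821 = 0.4531.
B: p*_B = 1 − 0.162/0.423 = 0.6170.
B is higher at 0.6170.

B, 0.617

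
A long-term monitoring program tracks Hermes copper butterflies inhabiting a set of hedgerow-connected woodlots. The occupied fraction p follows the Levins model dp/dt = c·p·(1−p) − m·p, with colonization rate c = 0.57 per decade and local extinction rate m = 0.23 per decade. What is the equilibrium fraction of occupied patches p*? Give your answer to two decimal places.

0.60

At equilibrium, colonization balances extinction: c·p*·(1−p*) = m·p*.
So p* = 1 − m/c = 1 − 0.23/0.57 = 1 − 0.4035 = 0.5965.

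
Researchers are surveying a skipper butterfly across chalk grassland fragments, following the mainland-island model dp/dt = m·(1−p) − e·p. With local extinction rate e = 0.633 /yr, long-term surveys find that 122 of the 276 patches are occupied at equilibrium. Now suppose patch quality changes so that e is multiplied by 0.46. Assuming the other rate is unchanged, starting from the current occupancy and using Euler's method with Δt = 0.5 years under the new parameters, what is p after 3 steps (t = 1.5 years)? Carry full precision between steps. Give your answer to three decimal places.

Observed p* = 122/276 = 0.44203.
Balance m(1−p*) = e·p* gives m = e·p*/(1−p*) = 0.633×0.44203/0.55797 = 0.50147.
Starting from p₀ = 0.44203; update p ← p + (dp/dt)·Δt with the new parameters.
  1  |  dp/dt·Δt = +0.075547  |  p_1 = 0.517576
  2  |  dp/dt·Δt = +0.045606  |  p_2 = 0.563182
  3  |  dp/dt·Δt = +0.027531  |  p_3 = 0.590713

0.591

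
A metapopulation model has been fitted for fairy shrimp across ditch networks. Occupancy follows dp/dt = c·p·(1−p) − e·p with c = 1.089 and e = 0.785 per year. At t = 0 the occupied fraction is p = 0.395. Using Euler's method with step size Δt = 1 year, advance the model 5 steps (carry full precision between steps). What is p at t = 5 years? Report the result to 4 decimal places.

Update rule: p ← p + [c·p·(1−p) − e·p]·Δt with Δt = 1.
  1  |  dp/dt·Δt = -0.049831  |  p_1 = 0.345169
  2  |  dp/dt·Δt = -0.024814  |  p_2 = 0.320355
  3  |  dp/dt·Δt = -0.014373  |  p_3 = 0.305982
  4  |  dp/dt·Δt = -0.008939  |  p_4 = 0.297043
  5  |  dp/dt·Δt = -0.005786  |  p_5 = 0.291257

0.2913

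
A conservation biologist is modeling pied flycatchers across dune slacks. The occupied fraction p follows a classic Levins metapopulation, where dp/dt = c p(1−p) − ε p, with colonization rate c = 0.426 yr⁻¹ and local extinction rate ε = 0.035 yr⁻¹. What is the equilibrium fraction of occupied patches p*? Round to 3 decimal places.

Setting dp/dt = 0 and dividing through by p* gives c·(1−p*) = ε.
So p* = 1 − ε/c = 1 − 0.035/0.426 = 1 − 0.0822 = 0.9178.

0.918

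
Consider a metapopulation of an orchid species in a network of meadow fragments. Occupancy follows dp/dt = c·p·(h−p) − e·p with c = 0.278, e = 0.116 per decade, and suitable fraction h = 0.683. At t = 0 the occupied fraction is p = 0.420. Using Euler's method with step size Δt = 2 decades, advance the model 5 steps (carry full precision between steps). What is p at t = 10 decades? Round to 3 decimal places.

0.315

Update rule: p ← p + [c·p·(h−p) − e·p]·Δt with Δt = 2.
  1  |  dp/dt·Δt = -0.036024  |  p_1 = 0.383976
  2  |  dp/dt·Δt = -0.025244  |  p_2 = 0.358732
  3  |  dp/dt·Δt = -0.018549  |  p_3 = 0.340183
  4  |  dp/dt·Δt = -0.014081  |  p_4 = 0.326102
  5  |  dp/dt·Δt = -0.010945  |  p_5 = 0.315156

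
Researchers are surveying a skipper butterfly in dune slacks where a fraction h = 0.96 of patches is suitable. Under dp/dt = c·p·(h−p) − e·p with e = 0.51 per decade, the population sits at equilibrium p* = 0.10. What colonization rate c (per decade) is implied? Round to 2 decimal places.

At equilibrium c(h−p*) = e, so c = e/(h−p*).
c = 0.51/(0.96 − 0.10) = 0.51/0.8600 = 0.5930.

0.59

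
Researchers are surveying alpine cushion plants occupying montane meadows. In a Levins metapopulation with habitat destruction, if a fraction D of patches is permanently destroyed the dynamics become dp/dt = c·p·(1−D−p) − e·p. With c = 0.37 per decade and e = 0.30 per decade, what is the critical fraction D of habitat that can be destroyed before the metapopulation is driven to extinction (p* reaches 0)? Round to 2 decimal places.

The nontrivial equilibrium is p* = (1−D) − e/c; extinction occurs when this hits zero.
So D_crit = 1 − e/c = 1 − 0.30/0.37 = 1 − 0.8108 = 0.1892.
Note this equals the original equilibrium occupancy — the Levins extinction-debt result.

0.19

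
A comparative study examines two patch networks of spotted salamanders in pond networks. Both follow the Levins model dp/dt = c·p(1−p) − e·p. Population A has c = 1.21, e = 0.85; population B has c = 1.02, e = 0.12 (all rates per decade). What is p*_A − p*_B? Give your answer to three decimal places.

A: p*_A = 1 − 0.85/1.21 = 0.2975.
B: p*_B = 1 − 0.12/1.02 = 0.8824.
p*_A − p*_B = 0.2975 − 0.8824 = -0.5848.

-0.585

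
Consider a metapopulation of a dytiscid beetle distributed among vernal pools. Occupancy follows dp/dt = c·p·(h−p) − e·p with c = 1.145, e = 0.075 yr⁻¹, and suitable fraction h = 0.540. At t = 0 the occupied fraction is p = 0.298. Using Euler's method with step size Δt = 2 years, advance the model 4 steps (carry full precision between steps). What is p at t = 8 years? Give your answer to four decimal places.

Update rule: p ← p + [c·p·(h−p) − e·p]·Δt with Δt = 2.
step 1: Δp = +0.12045, p = 0.41845
step 2: Δp = +0.05371, p = 0.47216
step 3: Δp = +0.00253, p = 0.47469
step 4: Δp = -0.00021, p = 0.47448

0.4745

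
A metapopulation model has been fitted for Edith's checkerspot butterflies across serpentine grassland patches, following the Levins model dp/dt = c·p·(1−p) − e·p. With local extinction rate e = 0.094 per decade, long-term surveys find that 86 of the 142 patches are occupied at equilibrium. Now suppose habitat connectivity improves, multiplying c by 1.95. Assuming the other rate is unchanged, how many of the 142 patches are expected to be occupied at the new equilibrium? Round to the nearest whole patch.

Observed p* = 86/142 = 0.60563.
Balance c(1−p*) = e gives c = e/(1 − 0.60563) = 0.094/0.39437 = 0.23835.
New p* = 1 − e/c = 1 − 0.09400/0.46478 = 0.79775.
Expected occupied = 142 × 0.79775 = 113.28 ≈ 113.

113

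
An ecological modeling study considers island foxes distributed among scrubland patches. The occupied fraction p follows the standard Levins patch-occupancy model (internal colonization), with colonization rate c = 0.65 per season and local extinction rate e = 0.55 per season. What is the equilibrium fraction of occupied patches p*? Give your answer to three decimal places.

At equilibrium, colonization balances extinction: c·p*·(1−p*) = e·p*.
So p* = 1 − e/c = 1 − 0.55/0.65 = 1 − 0.8462 = 0.1538.

0.154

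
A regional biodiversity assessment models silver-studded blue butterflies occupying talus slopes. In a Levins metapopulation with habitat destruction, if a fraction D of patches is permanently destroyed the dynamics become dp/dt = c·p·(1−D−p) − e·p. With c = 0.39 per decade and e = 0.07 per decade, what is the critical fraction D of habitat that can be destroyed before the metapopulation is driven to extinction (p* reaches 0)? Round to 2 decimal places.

0.82

The nontrivial equilibrium is p* = (1−D) − e/c; extinction occurs when this hits zero.
So D_crit = 1 − e/c = 1 − 0.07/0.39 = 1 − 0.1795 = 0.8205.
Note this equals the original equilibrium occupancy — the Levins extinction-debt result.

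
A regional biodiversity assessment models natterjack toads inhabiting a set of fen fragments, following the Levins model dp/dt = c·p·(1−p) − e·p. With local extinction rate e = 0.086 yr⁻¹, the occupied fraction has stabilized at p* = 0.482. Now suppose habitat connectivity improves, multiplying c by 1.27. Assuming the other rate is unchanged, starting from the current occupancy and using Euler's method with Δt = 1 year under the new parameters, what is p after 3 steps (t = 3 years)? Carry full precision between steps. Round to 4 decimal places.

Balance c(1−p*) = e gives c = e/(1 − 0.48200) = 0.086/0.51800 = 0.16602.
Starting from p₀ = 0.48200; update p ← p + (dp/dt)·Δt with the new parameters.
t = 1: p = 0.48200 + (+0.01119) = 0.49319
t = 2: p = 0.49319 + (+0.01029) = 0.50348
t = 3: p = 0.50348 + (+0.00941) = 0.51289

0.5129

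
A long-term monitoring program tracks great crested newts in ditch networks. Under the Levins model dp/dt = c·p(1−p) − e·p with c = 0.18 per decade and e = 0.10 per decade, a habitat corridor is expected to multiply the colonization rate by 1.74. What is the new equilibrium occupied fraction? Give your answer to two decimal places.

0.68

Before: p* = 1 − 0.10/0.18 = 0.4444.
After the change, c = 0.3132, e = 0.1, so p* = 1 − 0.1/0.3132 = 0.6807.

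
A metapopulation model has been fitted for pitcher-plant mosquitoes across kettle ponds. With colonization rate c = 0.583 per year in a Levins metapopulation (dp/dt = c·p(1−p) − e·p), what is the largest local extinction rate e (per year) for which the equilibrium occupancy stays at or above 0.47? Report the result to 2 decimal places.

0.31

1 − e/c ≥ 0.47 ⇒ e ≤ c(1 − 0.47) = 0.583 × 0.5300.
e_max = 0.3090.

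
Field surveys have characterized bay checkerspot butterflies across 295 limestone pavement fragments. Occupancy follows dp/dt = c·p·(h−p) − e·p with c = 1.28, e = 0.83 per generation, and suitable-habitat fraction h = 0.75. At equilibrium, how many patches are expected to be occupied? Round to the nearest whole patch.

p* = h − e/c = 0.75 − 0.6484 = 0.1016.
Expected occupied patches = N × p* = 295 × 0.1016 = 29.96 ≈ 30.

30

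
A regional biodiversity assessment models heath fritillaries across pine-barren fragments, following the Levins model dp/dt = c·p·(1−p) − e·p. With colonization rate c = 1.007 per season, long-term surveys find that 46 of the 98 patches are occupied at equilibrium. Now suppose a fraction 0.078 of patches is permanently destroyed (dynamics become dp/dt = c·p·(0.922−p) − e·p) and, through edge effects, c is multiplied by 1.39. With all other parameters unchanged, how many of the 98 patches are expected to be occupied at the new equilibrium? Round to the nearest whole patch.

53

Observed p* = 46/98 = 0.46939.
Balance c(1−p*) = e gives e = 1.007×(1 − 0.46939) = 0.53432.
New p* = 0.922 − e/c = 0.922 − 0.53432/1.39973 = 0.54027.
Expected occupied = 98 × 0.54027 = 52.95 ≈ 53.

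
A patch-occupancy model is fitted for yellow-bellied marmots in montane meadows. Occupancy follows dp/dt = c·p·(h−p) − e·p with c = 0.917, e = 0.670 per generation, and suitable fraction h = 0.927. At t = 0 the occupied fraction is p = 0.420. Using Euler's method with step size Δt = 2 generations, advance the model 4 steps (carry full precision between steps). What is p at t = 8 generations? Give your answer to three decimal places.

0.206

Update rule: p ← p + [c·p·(h−p) − e·p]·Δt with Δt = 2.
  1  |  dp/dt·Δt = -0.172268  |  p_1 = 0.247732
  2  |  dp/dt·Δt = -0.023342  |  p_2 = 0.224390
  3  |  dp/dt·Δt = -0.011537  |  p_3 = 0.212853
  4  |  dp/dt·Δt = -0.006440  |  p_4 = 0.206413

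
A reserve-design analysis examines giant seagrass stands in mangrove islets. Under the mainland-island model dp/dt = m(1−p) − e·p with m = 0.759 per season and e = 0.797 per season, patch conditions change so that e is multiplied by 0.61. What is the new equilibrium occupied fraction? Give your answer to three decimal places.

Before: p* = 0.759/(0.759+0.797) = 0.4878.
After: m = 0.759, e = 0.48617; p* = 0.759/1.2452 = 0.6096.

0.610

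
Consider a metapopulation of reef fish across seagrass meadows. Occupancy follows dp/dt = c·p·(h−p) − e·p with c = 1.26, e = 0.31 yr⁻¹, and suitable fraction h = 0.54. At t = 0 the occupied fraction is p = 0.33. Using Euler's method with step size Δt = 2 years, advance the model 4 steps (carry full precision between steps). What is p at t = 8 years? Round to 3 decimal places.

Update rule: p ← p + [c·p·(h−p) − e·p]·Δt with Δt = 2.
  1  |  dp/dt·Δt = -0.029964  |  p_1 = 0.300036
  2  |  dp/dt·Δt = -0.004588  |  p_2 = 0.295448
  3  |  dp/dt·Δt = -0.001102  |  p_3 = 0.294346
  4  |  dp/dt·Δt = -0.000280  |  p_4 = 0.294066

0.294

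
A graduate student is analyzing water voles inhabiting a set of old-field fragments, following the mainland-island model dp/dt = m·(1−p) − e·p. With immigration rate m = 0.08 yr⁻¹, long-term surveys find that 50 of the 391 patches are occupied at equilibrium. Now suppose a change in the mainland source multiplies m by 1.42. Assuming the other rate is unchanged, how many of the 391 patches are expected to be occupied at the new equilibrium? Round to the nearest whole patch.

67

Observed p* = 50/391 = 0.12788.
Balance m(1−p*) = e·p* gives e = m(1−p*)/p* = 0.08×0.87212/0.12788 = 0.54559.
New p* = m/(m+e) = 0.11360/(0.11360+0.54559) = 0.17233.
Expected occupied = 391 × 0.17233 = 67.38 ≈ 67.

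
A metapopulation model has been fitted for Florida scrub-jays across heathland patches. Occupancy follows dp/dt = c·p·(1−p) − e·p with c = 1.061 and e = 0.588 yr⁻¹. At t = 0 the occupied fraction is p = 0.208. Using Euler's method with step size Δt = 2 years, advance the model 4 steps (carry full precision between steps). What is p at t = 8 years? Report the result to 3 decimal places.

0.445

Update rule: p ← p + [c·p·(1−p) − e·p]·Δt with Δt = 2.
t = 2: p = 0.20800 + (+0.10496) = 0.31296
t = 4: p = 0.31296 + (+0.08822) = 0.40118
t = 6: p = 0.40118 + (+0.03799) = 0.43917
t = 8: p = 0.43917 + (+0.00618) = 0.44535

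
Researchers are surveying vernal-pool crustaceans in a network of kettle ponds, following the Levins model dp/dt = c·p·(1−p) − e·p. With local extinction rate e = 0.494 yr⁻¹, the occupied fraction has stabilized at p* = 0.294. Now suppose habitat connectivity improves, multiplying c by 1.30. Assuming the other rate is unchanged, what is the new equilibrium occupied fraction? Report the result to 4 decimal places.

Balance c(1−p*) = e gives c = e/(1 − 0.29400) = 0.494/0.70600 = 0.69972.
New p* = 1 − e/c = 1 − 0.49400/0.90964 = 0.45693.

0.4569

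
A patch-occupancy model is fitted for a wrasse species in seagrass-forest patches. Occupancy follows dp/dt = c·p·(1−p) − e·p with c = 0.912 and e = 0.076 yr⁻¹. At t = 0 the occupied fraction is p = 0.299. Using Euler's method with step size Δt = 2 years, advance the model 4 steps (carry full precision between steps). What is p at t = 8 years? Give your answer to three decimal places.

Update rule: p ← p + [c·p·(1−p) − e·p]·Δt with Δt = 2.
step 1: Δp = +0.33686, p = 0.63586
step 2: Δp = +0.32568, p = 0.96154
step 3: Δp = -0.07871, p = 0.88284
step 4: Δp = +0.05448, p = 0.93731

0.937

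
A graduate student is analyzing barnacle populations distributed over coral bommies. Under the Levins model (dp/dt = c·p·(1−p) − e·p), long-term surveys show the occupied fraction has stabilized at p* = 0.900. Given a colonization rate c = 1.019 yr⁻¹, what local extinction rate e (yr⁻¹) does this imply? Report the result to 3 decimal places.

At equilibrium c(1−p*) = e.
e = 1.019 × (1 − 0.900) = 1.019 × 0.1000 = 0.1019.

0.102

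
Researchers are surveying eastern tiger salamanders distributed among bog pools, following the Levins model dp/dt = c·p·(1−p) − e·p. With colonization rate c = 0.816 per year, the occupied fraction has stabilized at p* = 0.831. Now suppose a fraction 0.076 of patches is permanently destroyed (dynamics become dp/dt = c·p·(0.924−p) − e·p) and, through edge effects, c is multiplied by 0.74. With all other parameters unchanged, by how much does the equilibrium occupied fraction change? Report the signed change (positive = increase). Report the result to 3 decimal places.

-0.135

Balance c(1−p*) = e gives e = 0.816×(1 − 0.83100) = 0.13790.
New p* = 0.924 − e/c = 0.924 − 0.13790/0.60384 = 0.69563.
Δp* = 0.69563 − 0.83100 = -0.13537.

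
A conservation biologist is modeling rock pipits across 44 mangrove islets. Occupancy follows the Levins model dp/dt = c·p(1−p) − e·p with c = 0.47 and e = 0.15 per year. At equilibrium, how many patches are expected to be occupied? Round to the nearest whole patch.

p* = 1 − e/c = 1 − 0.15/0.47 = 0.6809.
Expected occupied patches = N × p* = 44 × 0.6809 = 29.96 ≈ 30.

30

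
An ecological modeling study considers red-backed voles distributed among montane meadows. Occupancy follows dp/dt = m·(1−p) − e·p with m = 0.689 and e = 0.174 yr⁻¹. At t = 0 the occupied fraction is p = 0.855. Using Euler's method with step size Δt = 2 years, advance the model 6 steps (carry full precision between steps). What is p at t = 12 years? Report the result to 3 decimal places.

0.807

Update rule: p ← p + [m·(1−p) − e·p]·Δt with Δt = 2.
t = 2: p = 0.85500 + (-0.09773) = 0.75727
t = 4: p = 0.75727 + (+0.07095) = 0.82822
t = 6: p = 0.82822 + (-0.05151) = 0.77671
t = 8: p = 0.77671 + (+0.03740) = 0.81411
t = 10: p = 0.81411 + (-0.02715) = 0.78696
t = 12: p = 0.78696 + (+0.01971) = 0.80667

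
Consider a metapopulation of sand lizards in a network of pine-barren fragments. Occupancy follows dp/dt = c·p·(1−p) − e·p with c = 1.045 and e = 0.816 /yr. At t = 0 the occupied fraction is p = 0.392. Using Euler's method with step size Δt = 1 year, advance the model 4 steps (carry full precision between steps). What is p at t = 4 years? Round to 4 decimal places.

Update rule: p ← p + [c·p·(1−p) − e·p]·Δt with Δt = 1.
step 1: Δp = -0.07081, p = 0.32119
step 2: Δp = -0.03425, p = 0.28694
step 3: Δp = -0.02033, p = 0.26661
step 4: Δp = -0.01323, p = 0.25338

0.2534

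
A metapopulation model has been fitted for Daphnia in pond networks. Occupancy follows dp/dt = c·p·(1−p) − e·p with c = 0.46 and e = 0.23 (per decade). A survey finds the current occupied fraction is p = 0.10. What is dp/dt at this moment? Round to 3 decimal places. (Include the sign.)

Colonization term: c·p·(1−p) = 0.46×0.10×0.9000 = 0.04140.
Extinction term: e·p = 0.02300.
dp/dt = 0.04140 − 0.02300 = 0.01840.

0.018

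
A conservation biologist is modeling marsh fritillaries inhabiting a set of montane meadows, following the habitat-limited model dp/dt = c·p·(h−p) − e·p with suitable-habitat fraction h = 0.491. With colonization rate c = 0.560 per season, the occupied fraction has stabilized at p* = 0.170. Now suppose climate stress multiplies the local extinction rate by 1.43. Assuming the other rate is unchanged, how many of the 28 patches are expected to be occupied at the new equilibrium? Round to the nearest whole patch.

1

Balance c(h−p*) = e gives e = 0.560×(0.491 − 0.17000) = 0.17976.
New p* = 0.491 − e/c = 0.491 − 0.25706/0.56000 = 0.03196.
Expected occupied = 28 × 0.03196 = 0.89 ≈ 1.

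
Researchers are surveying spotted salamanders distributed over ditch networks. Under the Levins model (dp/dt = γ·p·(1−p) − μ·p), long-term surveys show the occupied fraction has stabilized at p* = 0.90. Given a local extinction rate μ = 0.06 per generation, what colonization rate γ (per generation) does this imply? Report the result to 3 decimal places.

0.600

At equilibrium γ(1−p*) = μ, so γ = μ/(1−p*).
γ = 0.06/(1 − 0.90) = 0.06/0.1000 = 0.6000.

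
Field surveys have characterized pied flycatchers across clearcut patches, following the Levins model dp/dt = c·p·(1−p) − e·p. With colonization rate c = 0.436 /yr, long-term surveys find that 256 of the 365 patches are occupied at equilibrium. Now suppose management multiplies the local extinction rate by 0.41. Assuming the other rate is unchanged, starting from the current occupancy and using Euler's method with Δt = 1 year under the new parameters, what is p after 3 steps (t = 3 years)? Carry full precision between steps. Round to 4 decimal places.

Observed p* = 256/365 = 0.70137.
Balance c(1−p*) = e gives e = 0.436×(1 − 0.70137) = 0.13020.
Starting from p₀ = 0.70137; update p ← p + (dp/dt)·Δt with the new parameters.
t = 1: p = 0.70137 + (+0.05388) = 0.75525
t = 2: p = 0.75525 + (+0.04028) = 0.79553
t = 3: p = 0.79553 + (+0.02845) = 0.82398

0.8240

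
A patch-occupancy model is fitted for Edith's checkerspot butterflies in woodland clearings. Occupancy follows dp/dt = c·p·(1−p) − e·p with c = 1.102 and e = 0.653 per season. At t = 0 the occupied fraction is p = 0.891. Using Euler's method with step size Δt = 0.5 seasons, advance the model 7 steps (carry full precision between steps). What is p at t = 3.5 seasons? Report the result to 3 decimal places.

Update rule: p ← p + [c·p·(1−p) − e·p]·Δt with Δt = 0.5.
p: 0.89100 → 0.65360  (Δp = -0.23740)
p: 0.65360 → 0.56495  (Δp = -0.08865)
p: 0.56495 → 0.51592  (Δp = -0.04903)
p: 0.51592 → 0.48508  (Δp = -0.03084)
p: 0.48508 → 0.46433  (Δp = -0.02075)
p: 0.46433 → 0.44978  (Δp = -0.01455)
p: 0.44978 → 0.43928  (Δp = -0.01049)

0.439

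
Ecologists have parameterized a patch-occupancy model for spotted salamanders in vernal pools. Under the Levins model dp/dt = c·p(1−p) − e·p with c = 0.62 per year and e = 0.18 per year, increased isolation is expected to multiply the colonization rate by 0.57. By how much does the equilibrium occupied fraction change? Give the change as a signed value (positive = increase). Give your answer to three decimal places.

Before: p* = 1 − 0.18/0.62 = 0.7097.
After the change, c = 0.3534, e = 0.18, so p* = 1 − 0.18/0.3534 = 0.4907.
Δp* = 0.4907 − 0.7097 = -0.2190.

-0.219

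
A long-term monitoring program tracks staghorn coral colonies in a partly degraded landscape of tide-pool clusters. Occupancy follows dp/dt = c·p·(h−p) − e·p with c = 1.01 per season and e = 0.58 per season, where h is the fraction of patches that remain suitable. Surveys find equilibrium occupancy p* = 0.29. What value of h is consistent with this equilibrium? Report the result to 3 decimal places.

At equilibrium c(h−p*) = e, so h = p* + e/c.
h = 0.29 + 0.58/1.01 = 0.29 + 0.5743 = 0.8643.

0.864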